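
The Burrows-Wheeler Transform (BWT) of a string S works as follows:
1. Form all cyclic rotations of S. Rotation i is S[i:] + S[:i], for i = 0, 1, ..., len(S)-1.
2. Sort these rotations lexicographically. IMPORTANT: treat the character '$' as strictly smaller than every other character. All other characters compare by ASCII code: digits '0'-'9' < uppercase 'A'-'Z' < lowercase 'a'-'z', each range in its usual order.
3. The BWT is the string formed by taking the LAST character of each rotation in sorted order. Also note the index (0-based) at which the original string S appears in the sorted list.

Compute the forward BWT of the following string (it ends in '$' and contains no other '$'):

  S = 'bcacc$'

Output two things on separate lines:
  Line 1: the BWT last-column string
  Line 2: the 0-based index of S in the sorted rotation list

All 6 rotations (rotation i = S[i:]+S[:i]):
  rot[0] = bcacc$
  rot[1] = cacc$b
  rot[2] = acc$bc
  rot[3] = cc$bca
  rot[4] = c$bcac
  rot[5] = $bcacc
Sorted (with $ < everything):
  sorted[0] = $bcacc  (last char: 'c')
  sorted[1] = acc$bc  (last char: 'c')
  sorted[2] = bcacc$  (last char: '$')
  sorted[3] = c$bcac  (last char: 'c')
  sorted[4] = cacc$b  (last char: 'b')
  sorted[5] = cc$bca  (last char: 'a')
Last column: cc$cba
Original string S is at sorted index 2

Answer: cc$cba
2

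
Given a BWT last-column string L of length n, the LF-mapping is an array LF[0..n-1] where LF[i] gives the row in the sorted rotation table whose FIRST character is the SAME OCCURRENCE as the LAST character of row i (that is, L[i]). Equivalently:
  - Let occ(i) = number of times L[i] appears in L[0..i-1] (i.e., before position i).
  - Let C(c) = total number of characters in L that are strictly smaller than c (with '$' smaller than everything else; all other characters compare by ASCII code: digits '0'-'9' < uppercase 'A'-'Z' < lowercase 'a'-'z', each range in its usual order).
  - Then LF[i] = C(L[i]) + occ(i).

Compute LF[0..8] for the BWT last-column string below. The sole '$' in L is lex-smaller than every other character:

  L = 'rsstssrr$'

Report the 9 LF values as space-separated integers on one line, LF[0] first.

Char counts: '$':1, 'r':3, 's':4, 't':1
C (first-col start): C('$')=0, C('r')=1, C('s')=4, C('t')=8
L[0]='r': occ=0, LF[0]=C('r')+0=1+0=1
L[1]='s': occ=0, LF[1]=C('s')+0=4+0=4
L[2]='s': occ=1, LF[2]=C('s')+1=4+1=5
L[3]='t': occ=0, LF[3]=C('t')+0=8+0=8
L[4]='s': occ=2, LF[4]=C('s')+2=4+2=6
L[5]='s': occ=3, LF[5]=C('s')+3=4+3=7
L[6]='r': occ=1, LF[6]=C('r')+1=1+1=2
L[7]='r': occ=2, LF[7]=C('r')+2=1+2=3
L[8]='$': occ=0, LF[8]=C('$')+0=0+0=0

Answer: 1 4 5 8 6 7 2 3 0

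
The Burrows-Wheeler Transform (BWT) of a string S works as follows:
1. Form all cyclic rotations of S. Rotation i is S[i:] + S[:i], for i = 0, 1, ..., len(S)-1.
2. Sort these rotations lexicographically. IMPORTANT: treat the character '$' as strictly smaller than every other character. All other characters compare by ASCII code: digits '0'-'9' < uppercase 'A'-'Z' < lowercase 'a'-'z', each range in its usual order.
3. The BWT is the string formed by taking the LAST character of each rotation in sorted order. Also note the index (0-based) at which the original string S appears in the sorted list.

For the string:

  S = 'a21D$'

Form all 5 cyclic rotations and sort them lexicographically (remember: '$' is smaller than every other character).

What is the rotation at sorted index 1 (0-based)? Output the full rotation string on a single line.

All 5 rotations (rotation i = S[i:]+S[:i]):
  rot[0] = a21D$
  rot[1] = 21D$a
  rot[2] = 1D$a2
  rot[3] = D$a21
  rot[4] = $a21D
Sorted (with $ < everything):
  sorted[0] = $a21D
  sorted[1] = 1D$a2
  sorted[2] = 21D$a
  sorted[3] = D$a21
  sorted[4] = a21D$
sorted[1] = 1D$a2

Answer: 1D$a2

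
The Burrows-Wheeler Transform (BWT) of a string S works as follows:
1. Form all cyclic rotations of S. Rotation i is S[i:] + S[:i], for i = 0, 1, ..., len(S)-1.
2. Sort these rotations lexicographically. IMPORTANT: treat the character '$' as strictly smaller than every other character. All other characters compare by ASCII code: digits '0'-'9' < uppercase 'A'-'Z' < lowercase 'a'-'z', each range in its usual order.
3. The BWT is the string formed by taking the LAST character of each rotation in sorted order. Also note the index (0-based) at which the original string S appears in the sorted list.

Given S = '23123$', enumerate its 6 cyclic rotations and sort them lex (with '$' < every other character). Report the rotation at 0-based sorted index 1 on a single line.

Answer: 123$23

Derivation:
All 6 rotations (rotation i = S[i:]+S[:i]):
  rot[0] = 23123$
  rot[1] = 3123$2
  rot[2] = 123$23
  rot[3] = 23$231
  rot[4] = 3$2312
  rot[5] = $23123
Sorted (with $ < everything):
  sorted[0] = $23123
  sorted[1] = 123$23
  sorted[2] = 23$231
  sorted[3] = 23123$
  sorted[4] = 3$2312
  sorted[5] = 3123$2
sorted[1] = 123$23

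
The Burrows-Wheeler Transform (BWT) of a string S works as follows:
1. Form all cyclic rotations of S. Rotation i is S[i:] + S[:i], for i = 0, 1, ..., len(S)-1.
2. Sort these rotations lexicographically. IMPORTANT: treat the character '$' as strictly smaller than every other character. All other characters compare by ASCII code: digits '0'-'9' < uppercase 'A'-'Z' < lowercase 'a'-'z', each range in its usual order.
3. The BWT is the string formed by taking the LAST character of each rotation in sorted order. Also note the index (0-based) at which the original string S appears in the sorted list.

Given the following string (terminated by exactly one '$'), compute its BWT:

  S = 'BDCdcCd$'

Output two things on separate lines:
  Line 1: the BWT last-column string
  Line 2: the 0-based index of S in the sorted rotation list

All 8 rotations (rotation i = S[i:]+S[:i]):
  rot[0] = BDCdcCd$
  rot[1] = DCdcCd$B
  rot[2] = CdcCd$BD
  rot[3] = dcCd$BDC
  rot[4] = cCd$BDCd
  rot[5] = Cd$BDCdc
  rot[6] = d$BDCdcC
  rot[7] = $BDCdcCd
Sorted (with $ < everything):
  sorted[0] = $BDCdcCd  (last char: 'd')
  sorted[1] = BDCdcCd$  (last char: '$')
  sorted[2] = Cd$BDCdc  (last char: 'c')
  sorted[3] = CdcCd$BD  (last char: 'D')
  sorted[4] = DCdcCd$B  (last char: 'B')
  sorted[5] = cCd$BDCd  (last char: 'd')
  sorted[6] = d$BDCdcC  (last char: 'C')
  sorted[7] = dcCd$BDC  (last char: 'C')
Last column: d$cDBdCC
Original string S is at sorted index 1

Answer: d$cDBdCC
1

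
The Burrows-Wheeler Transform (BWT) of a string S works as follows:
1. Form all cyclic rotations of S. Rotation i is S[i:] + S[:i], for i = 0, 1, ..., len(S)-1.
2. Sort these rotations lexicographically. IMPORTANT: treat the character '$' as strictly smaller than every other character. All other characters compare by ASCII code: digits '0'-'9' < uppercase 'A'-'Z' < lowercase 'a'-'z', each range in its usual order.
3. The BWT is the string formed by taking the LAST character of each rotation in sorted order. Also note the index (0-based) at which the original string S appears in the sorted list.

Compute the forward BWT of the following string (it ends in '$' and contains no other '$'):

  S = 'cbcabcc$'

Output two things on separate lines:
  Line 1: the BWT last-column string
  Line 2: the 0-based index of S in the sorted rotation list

Answer: cccacb$b
6

Derivation:
All 8 rotations (rotation i = S[i:]+S[:i]):
  rot[0] = cbcabcc$
  rot[1] = bcabcc$c
  rot[2] = cabcc$cb
  rot[3] = abcc$cbc
  rot[4] = bcc$cbca
  rot[5] = cc$cbcab
  rot[6] = c$cbcabc
  rot[7] = $cbcabcc
Sorted (with $ < everything):
  sorted[0] = $cbcabcc  (last char: 'c')
  sorted[1] = abcc$cbc  (last char: 'c')
  sorted[2] = bcabcc$c  (last char: 'c')
  sorted[3] = bcc$cbca  (last char: 'a')
  sorted[4] = c$cbcabc  (last char: 'c')
  sorted[5] = cabcc$cb  (last char: 'b')
  sorted[6] = cbcabcc$  (last char: '$')
  sorted[7] = cc$cbcab  (last char: 'b')
Last column: cccacb$b
Original string S is at sorted index 6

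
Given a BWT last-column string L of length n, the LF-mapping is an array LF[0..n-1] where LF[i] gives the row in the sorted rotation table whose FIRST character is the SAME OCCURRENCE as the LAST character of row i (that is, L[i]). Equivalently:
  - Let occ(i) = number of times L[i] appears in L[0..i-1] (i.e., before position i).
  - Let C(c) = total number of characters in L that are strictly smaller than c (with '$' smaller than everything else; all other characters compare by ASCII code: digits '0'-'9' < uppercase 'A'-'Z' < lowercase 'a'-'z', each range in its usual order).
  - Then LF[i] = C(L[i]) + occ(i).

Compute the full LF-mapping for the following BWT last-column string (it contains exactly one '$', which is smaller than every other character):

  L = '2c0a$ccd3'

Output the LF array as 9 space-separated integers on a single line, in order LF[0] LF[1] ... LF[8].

Answer: 2 5 1 4 0 6 7 8 3

Derivation:
Char counts: '$':1, '0':1, '2':1, '3':1, 'a':1, 'c':3, 'd':1
C (first-col start): C('$')=0, C('0')=1, C('2')=2, C('3')=3, C('a')=4, C('c')=5, C('d')=8
L[0]='2': occ=0, LF[0]=C('2')+0=2+0=2
L[1]='c': occ=0, LF[1]=C('c')+0=5+0=5
L[2]='0': occ=0, LF[2]=C('0')+0=1+0=1
L[3]='a': occ=0, LF[3]=C('a')+0=4+0=4
L[4]='$': occ=0, LF[4]=C('$')+0=0+0=0
L[5]='c': occ=1, LF[5]=C('c')+1=5+1=6
L[6]='c': occ=2, LF[6]=C('c')+2=5+2=7
L[7]='d': occ=0, LF[7]=C('d')+0=8+0=8
L[8]='3': occ=0, LF[8]=C('3')+0=3+0=3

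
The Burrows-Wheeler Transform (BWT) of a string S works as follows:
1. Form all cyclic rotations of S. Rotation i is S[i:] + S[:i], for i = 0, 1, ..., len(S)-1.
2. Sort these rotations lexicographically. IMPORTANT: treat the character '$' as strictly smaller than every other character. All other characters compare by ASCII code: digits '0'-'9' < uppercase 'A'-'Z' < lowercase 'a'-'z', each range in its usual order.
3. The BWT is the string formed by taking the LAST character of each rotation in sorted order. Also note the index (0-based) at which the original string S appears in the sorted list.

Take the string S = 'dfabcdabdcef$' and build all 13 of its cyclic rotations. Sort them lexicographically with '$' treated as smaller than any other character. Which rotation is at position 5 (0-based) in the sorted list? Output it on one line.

Answer: cdabdcef$dfab

Derivation:
All 13 rotations (rotation i = S[i:]+S[:i]):
  rot[0] = dfabcdabdcef$
  rot[1] = fabcdabdcef$d
  rot[2] = abcdabdcef$df
  rot[3] = bcdabdcef$dfa
  rot[4] = cdabdcef$dfab
  rot[5] = dabdcef$dfabc
  rot[6] = abdcef$dfabcd
  rot[7] = bdcef$dfabcda
  rot[8] = dcef$dfabcdab
  rot[9] = cef$dfabcdabd
  rot[10] = ef$dfabcdabdc
  rot[11] = f$dfabcdabdce
  rot[12] = $dfabcdabdcef
Sorted (with $ < everything):
  sorted[0] = $dfabcdabdcef
  sorted[1] = abcdabdcef$df
  sorted[2] = abdcef$dfabcd
  sorted[3] = bcdabdcef$dfa
  sorted[4] = bdcef$dfabcda
  sorted[5] = cdabdcef$dfab
  sorted[6] = cef$dfabcdabd
  sorted[7] = dabdcef$dfabc
  sorted[8] = dcef$dfabcdab
  sorted[9] = dfabcdabdcef$
  sorted[10] = ef$dfabcdabdc
  sorted[11] = f$dfabcdabdce
  sorted[12] = fabcdabdcef$d
sorted[5] = cdabdcef$dfab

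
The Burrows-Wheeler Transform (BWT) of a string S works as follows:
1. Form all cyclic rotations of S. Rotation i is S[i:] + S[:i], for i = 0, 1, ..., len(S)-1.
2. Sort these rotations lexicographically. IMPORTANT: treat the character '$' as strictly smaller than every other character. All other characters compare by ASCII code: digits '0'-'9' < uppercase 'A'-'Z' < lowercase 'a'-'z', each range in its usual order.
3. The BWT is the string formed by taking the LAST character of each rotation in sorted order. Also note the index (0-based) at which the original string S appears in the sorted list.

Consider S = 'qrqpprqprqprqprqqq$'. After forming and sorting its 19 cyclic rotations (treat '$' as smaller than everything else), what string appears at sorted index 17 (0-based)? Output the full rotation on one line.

Answer: rqprqqq$qrqpprqprqp

Derivation:
All 19 rotations (rotation i = S[i:]+S[:i]):
  rot[0] = qrqpprqprqprqprqqq$
  rot[1] = rqpprqprqprqprqqq$q
  rot[2] = qpprqprqprqprqqq$qr
  rot[3] = pprqprqprqprqqq$qrq
  rot[4] = prqprqprqprqqq$qrqp
  rot[5] = rqprqprqprqqq$qrqpp
  rot[6] = qprqprqprqqq$qrqppr
  rot[7] = prqprqprqqq$qrqpprq
  rot[8] = rqprqprqqq$qrqpprqp
  rot[9] = qprqprqqq$qrqpprqpr
  rot[10] = prqprqqq$qrqpprqprq
  rot[11] = rqprqqq$qrqpprqprqp
  rot[12] = qprqqq$qrqpprqprqpr
  rot[13] = prqqq$qrqpprqprqprq
  rot[14] = rqqq$qrqpprqprqprqp
  rot[15] = qqq$qrqpprqprqprqpr
  rot[16] = qq$qrqpprqprqprqprq
  rot[17] = q$qrqpprqprqprqprqq
  rot[18] = $qrqpprqprqprqprqqq
Sorted (with $ < everything):
  sorted[0] = $qrqpprqprqprqprqqq
  sorted[1] = pprqprqprqprqqq$qrq
  sorted[2] = prqprqprqprqqq$qrqp
  sorted[3] = prqprqprqqq$qrqpprq
  sorted[4] = prqprqqq$qrqpprqprq
  sorted[5] = prqqq$qrqpprqprqprq
  sorted[6] = q$qrqpprqprqprqprqq
  sorted[7] = qpprqprqprqprqqq$qr
  sorted[8] = qprqprqprqqq$qrqppr
  sorted[9] = qprqprqqq$qrqpprqpr
  sorted[10] = qprqqq$qrqpprqprqpr
  sorted[11] = qq$qrqpprqprqprqprq
  sorted[12] = qqq$qrqpprqprqprqpr
  sorted[13] = qrqpprqprqprqprqqq$
  sorted[14] = rqpprqprqprqprqqq$q
  sorted[15] = rqprqprqprqqq$qrqpp
  sorted[16] = rqprqprqqq$qrqpprqp
  sorted[17] = rqprqqq$qrqpprqprqp
  sorted[18] = rqqq$qrqpprqprqprqp
sorted[17] = rqprqqq$qrqpprqprqp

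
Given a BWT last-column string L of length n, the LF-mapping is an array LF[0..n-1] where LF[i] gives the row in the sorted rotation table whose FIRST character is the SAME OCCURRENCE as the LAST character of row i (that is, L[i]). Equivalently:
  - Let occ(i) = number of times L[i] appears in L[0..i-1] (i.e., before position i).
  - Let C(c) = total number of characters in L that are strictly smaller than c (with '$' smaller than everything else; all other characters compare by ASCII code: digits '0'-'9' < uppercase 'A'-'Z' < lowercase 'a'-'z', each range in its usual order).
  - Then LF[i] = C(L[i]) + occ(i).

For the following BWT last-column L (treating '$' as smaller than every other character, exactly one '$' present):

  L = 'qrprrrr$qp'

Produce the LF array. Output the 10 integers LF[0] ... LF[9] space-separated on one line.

Char counts: '$':1, 'p':2, 'q':2, 'r':5
C (first-col start): C('$')=0, C('p')=1, C('q')=3, C('r')=5
L[0]='q': occ=0, LF[0]=C('q')+0=3+0=3
L[1]='r': occ=0, LF[1]=C('r')+0=5+0=5
L[2]='p': occ=0, LF[2]=C('p')+0=1+0=1
L[3]='r': occ=1, LF[3]=C('r')+1=5+1=6
L[4]='r': occ=2, LF[4]=C('r')+2=5+2=7
L[5]='r': occ=3, LF[5]=C('r')+3=5+3=8
L[6]='r': occ=4, LF[6]=C('r')+4=5+4=9
L[7]='$': occ=0, LF[7]=C('$')+0=0+0=0
L[8]='q': occ=1, LF[8]=C('q')+1=3+1=4
L[9]='p': occ=1, LF[9]=C('p')+1=1+1=2

Answer: 3 5 1 6 7 8 9 0 4 2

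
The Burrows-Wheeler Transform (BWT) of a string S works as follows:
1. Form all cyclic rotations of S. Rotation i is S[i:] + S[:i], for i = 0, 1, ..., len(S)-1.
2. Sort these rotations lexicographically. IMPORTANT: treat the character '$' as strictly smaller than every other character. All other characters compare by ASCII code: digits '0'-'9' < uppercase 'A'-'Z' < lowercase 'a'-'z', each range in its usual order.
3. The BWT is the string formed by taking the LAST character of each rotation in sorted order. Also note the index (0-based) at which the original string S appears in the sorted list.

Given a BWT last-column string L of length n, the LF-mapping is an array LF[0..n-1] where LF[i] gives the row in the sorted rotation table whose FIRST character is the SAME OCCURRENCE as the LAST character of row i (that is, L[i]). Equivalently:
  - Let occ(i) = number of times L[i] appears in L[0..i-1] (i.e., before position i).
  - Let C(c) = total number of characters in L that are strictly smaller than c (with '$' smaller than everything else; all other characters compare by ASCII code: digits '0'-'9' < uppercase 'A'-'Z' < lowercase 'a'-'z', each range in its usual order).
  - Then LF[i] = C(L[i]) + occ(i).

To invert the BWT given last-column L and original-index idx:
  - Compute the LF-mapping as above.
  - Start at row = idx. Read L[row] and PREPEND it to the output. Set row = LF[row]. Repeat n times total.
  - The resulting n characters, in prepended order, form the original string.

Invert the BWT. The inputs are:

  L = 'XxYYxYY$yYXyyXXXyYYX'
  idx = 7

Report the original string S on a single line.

LF mapping: 1 14 7 8 15 9 10 0 16 11 2 17 18 3 4 5 19 12 13 6
Walk LF starting at row 7, prepending L[row]:
  step 1: row=7, L[7]='$', prepend. Next row=LF[7]=0
  step 2: row=0, L[0]='X', prepend. Next row=LF[0]=1
  step 3: row=1, L[1]='x', prepend. Next row=LF[1]=14
  step 4: row=14, L[14]='X', prepend. Next row=LF[14]=4
  step 5: row=4, L[4]='x', prepend. Next row=LF[4]=15
  step 6: row=15, L[15]='X', prepend. Next row=LF[15]=5
  step 7: row=5, L[5]='Y', prepend. Next row=LF[5]=9
  step 8: row=9, L[9]='Y', prepend. Next row=LF[9]=11
  step 9: row=11, L[11]='y', prepend. Next row=LF[11]=17
  step 10: row=17, L[17]='Y', prepend. Next row=LF[17]=12
  step 11: row=12, L[12]='y', prepend. Next row=LF[12]=18
  step 12: row=18, L[18]='Y', prepend. Next row=LF[18]=13
  step 13: row=13, L[13]='X', prepend. Next row=LF[13]=3
  step 14: row=3, L[3]='Y', prepend. Next row=LF[3]=8
  step 15: row=8, L[8]='y', prepend. Next row=LF[8]=16
  step 16: row=16, L[16]='y', prepend. Next row=LF[16]=19
  step 17: row=19, L[19]='X', prepend. Next row=LF[19]=6
  step 18: row=6, L[6]='Y', prepend. Next row=LF[6]=10
  step 19: row=10, L[10]='X', prepend. Next row=LF[10]=2
  step 20: row=2, L[2]='Y', prepend. Next row=LF[2]=7
Reversed output: YXYXyyYXYyYyYYXxXxX$

Answer: YXYXyyYXYyYyYYXxXxX$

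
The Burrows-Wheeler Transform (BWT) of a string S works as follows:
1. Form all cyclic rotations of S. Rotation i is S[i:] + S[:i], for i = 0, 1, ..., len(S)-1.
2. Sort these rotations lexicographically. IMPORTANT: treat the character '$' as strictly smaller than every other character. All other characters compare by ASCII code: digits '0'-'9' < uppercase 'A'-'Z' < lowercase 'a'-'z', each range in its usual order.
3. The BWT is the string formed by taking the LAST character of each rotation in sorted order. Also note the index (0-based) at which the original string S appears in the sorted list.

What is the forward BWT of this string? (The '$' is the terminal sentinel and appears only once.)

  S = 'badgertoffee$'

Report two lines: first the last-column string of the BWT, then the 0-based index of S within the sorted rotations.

All 13 rotations (rotation i = S[i:]+S[:i]):
  rot[0] = badgertoffee$
  rot[1] = adgertoffee$b
  rot[2] = dgertoffee$ba
  rot[3] = gertoffee$bad
  rot[4] = ertoffee$badg
  rot[5] = rtoffee$badge
  rot[6] = toffee$badger
  rot[7] = offee$badgert
  rot[8] = ffee$badgerto
  rot[9] = fee$badgertof
  rot[10] = ee$badgertoff
  rot[11] = e$badgertoffe
  rot[12] = $badgertoffee
Sorted (with $ < everything):
  sorted[0] = $badgertoffee  (last char: 'e')
  sorted[1] = adgertoffee$b  (last char: 'b')
  sorted[2] = badgertoffee$  (last char: '$')
  sorted[3] = dgertoffee$ba  (last char: 'a')
  sorted[4] = e$badgertoffe  (last char: 'e')
  sorted[5] = ee$badgertoff  (last char: 'f')
  sorted[6] = ertoffee$badg  (last char: 'g')
  sorted[7] = fee$badgertof  (last char: 'f')
  sorted[8] = ffee$badgerto  (last char: 'o')
  sorted[9] = gertoffee$bad  (last char: 'd')
  sorted[10] = offee$badgert  (last char: 't')
  sorted[11] = rtoffee$badge  (last char: 'e')
  sorted[12] = toffee$badger  (last char: 'r')
Last column: eb$aefgfodter
Original string S is at sorted index 2

Answer: eb$aefgfodter
2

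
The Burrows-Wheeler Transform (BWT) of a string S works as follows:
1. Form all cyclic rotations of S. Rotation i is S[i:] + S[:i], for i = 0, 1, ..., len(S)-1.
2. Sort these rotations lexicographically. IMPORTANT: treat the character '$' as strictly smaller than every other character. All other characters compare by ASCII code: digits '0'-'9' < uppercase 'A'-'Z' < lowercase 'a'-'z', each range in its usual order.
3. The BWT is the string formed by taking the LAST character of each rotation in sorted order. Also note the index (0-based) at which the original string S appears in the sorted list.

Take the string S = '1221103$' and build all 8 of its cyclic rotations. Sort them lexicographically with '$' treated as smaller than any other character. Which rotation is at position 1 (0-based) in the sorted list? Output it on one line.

All 8 rotations (rotation i = S[i:]+S[:i]):
  rot[0] = 1221103$
  rot[1] = 221103$1
  rot[2] = 21103$12
  rot[3] = 1103$122
  rot[4] = 103$1221
  rot[5] = 03$12211
  rot[6] = 3$122110
  rot[7] = $1221103
Sorted (with $ < everything):
  sorted[0] = $1221103
  sorted[1] = 03$12211
  sorted[2] = 103$1221
  sorted[3] = 1103$122
  sorted[4] = 1221103$
  sorted[5] = 21103$12
  sorted[6] = 221103$1
  sorted[7] = 3$122110
sorted[1] = 03$12211

Answer: 03$12211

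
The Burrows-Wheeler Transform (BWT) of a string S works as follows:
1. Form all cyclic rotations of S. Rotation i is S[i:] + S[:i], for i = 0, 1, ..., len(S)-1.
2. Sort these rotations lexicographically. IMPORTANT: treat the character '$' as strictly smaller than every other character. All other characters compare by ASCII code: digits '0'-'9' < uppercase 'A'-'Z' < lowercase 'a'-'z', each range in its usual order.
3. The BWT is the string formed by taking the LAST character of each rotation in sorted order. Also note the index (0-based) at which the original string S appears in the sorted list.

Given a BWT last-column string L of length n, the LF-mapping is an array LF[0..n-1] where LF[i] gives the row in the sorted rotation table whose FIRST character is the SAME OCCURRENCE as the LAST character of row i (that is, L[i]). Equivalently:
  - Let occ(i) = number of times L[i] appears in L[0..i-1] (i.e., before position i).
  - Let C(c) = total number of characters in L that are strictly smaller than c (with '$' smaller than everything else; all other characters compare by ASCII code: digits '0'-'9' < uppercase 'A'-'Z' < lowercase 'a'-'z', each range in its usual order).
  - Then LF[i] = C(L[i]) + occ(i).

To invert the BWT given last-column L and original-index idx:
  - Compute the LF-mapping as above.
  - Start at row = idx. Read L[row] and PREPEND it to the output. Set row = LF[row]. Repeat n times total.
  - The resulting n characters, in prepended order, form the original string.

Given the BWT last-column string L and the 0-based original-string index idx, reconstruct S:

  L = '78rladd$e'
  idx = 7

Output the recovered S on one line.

Answer: ladder87$

Derivation:
LF mapping: 1 2 8 7 3 4 5 0 6
Walk LF starting at row 7, prepending L[row]:
  step 1: row=7, L[7]='$', prepend. Next row=LF[7]=0
  step 2: row=0, L[0]='7', prepend. Next row=LF[0]=1
  step 3: row=1, L[1]='8', prepend. Next row=LF[1]=2
  step 4: row=2, L[2]='r', prepend. Next row=LF[2]=8
  step 5: row=8, L[8]='e', prepend. Next row=LF[8]=6
  step 6: row=6, L[6]='d', prepend. Next row=LF[6]=5
  step 7: row=5, L[5]='d', prepend. Next row=LF[5]=4
  step 8: row=4, L[4]='a', prepend. Next row=LF[4]=3
  step 9: row=3, L[3]='l', prepend. Next row=LF[3]=7
Reversed output: ladder87$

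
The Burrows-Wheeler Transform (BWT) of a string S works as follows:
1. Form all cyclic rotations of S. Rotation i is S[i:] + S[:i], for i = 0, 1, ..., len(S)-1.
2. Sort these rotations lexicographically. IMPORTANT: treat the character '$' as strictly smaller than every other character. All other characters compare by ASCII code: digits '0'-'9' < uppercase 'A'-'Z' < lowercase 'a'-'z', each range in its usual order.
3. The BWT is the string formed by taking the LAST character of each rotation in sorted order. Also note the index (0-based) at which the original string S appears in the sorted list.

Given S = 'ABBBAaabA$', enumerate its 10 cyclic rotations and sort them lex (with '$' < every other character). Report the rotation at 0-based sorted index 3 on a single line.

All 10 rotations (rotation i = S[i:]+S[:i]):
  rot[0] = ABBBAaabA$
  rot[1] = BBBAaabA$A
  rot[2] = BBAaabA$AB
  rot[3] = BAaabA$ABB
  rot[4] = AaabA$ABBB
  rot[5] = aabA$ABBBA
  rot[6] = abA$ABBBAa
  rot[7] = bA$ABBBAaa
  rot[8] = A$ABBBAaab
  rot[9] = $ABBBAaabA
Sorted (with $ < everything):
  sorted[0] = $ABBBAaabA
  sorted[1] = A$ABBBAaab
  sorted[2] = ABBBAaabA$
  sorted[3] = AaabA$ABBB
  sorted[4] = BAaabA$ABB
  sorted[5] = BBAaabA$AB
  sorted[6] = BBBAaabA$A
  sorted[7] = aabA$ABBBA
  sorted[8] = abA$ABBBAa
  sorted[9] = bA$ABBBAaa
sorted[3] = AaabA$ABBB

Answer: AaabA$ABBB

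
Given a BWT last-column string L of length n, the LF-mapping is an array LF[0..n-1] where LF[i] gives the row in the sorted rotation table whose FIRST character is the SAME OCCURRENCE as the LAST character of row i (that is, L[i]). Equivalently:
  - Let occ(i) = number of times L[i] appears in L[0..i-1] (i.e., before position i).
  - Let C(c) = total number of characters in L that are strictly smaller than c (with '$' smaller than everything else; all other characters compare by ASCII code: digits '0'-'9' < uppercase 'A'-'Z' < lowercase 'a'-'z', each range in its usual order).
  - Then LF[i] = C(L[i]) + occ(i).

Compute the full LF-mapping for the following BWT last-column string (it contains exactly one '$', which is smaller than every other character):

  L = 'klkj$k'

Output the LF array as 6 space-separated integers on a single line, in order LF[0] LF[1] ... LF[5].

Char counts: '$':1, 'j':1, 'k':3, 'l':1
C (first-col start): C('$')=0, C('j')=1, C('k')=2, C('l')=5
L[0]='k': occ=0, LF[0]=C('k')+0=2+0=2
L[1]='l': occ=0, LF[1]=C('l')+0=5+0=5
L[2]='k': occ=1, LF[2]=C('k')+1=2+1=3
L[3]='j': occ=0, LF[3]=C('j')+0=1+0=1
L[4]='$': occ=0, LF[4]=C('$')+0=0+0=0
L[5]='k': occ=2, LF[5]=C('k')+2=2+2=4

Answer: 2 5 3 1 0 4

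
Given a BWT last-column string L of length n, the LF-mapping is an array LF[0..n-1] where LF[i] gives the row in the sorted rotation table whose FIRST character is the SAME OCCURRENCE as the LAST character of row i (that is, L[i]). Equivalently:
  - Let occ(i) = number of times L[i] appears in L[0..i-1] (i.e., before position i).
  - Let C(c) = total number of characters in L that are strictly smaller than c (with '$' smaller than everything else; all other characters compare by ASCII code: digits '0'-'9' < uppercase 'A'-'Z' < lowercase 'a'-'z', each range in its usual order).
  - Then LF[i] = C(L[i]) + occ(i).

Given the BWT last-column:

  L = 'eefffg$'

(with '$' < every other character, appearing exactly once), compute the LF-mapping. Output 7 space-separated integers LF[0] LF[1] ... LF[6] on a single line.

Answer: 1 2 3 4 5 6 0

Derivation:
Char counts: '$':1, 'e':2, 'f':3, 'g':1
C (first-col start): C('$')=0, C('e')=1, C('f')=3, C('g')=6
L[0]='e': occ=0, LF[0]=C('e')+0=1+0=1
L[1]='e': occ=1, LF[1]=C('e')+1=1+1=2
L[2]='f': occ=0, LF[2]=C('f')+0=3+0=3
L[3]='f': occ=1, LF[3]=C('f')+1=3+1=4
L[4]='f': occ=2, LF[4]=C('f')+2=3+2=5
L[5]='g': occ=0, LF[5]=C('g')+0=6+0=6
L[6]='$': occ=0, LF[6]=C('$')+0=0+0=0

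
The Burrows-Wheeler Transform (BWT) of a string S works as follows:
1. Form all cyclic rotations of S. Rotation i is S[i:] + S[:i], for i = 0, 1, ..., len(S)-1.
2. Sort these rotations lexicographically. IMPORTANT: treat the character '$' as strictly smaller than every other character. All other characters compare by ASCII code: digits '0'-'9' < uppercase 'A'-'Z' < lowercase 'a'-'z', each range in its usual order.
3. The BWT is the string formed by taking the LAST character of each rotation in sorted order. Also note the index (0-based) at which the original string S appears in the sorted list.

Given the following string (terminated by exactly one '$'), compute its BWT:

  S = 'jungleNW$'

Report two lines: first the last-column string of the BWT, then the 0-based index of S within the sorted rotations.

All 9 rotations (rotation i = S[i:]+S[:i]):
  rot[0] = jungleNW$
  rot[1] = ungleNW$j
  rot[2] = ngleNW$ju
  rot[3] = gleNW$jun
  rot[4] = leNW$jung
  rot[5] = eNW$jungl
  rot[6] = NW$jungle
  rot[7] = W$jungleN
  rot[8] = $jungleNW
Sorted (with $ < everything):
  sorted[0] = $jungleNW  (last char: 'W')
  sorted[1] = NW$jungle  (last char: 'e')
  sorted[2] = W$jungleN  (last char: 'N')
  sorted[3] = eNW$jungl  (last char: 'l')
  sorted[4] = gleNW$jun  (last char: 'n')
  sorted[5] = jungleNW$  (last char: '$')
  sorted[6] = leNW$jung  (last char: 'g')
  sorted[7] = ngleNW$ju  (last char: 'u')
  sorted[8] = ungleNW$j  (last char: 'j')
Last column: WeNln$guj
Original string S is at sorted index 5

Answer: WeNln$guj
5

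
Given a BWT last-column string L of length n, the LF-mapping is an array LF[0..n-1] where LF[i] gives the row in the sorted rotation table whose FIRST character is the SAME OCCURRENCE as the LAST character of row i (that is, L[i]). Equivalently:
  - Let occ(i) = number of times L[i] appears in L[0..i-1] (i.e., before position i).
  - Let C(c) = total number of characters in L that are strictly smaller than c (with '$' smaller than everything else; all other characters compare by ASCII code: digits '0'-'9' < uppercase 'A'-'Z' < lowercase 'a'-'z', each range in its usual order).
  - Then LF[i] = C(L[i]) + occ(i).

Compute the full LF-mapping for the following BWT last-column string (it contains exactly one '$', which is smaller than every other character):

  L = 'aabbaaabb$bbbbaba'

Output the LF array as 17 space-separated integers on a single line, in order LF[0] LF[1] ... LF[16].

Char counts: '$':1, 'a':7, 'b':9
C (first-col start): C('$')=0, C('a')=1, C('b')=8
L[0]='a': occ=0, LF[0]=C('a')+0=1+0=1
L[1]='a': occ=1, LF[1]=C('a')+1=1+1=2
L[2]='b': occ=0, LF[2]=C('b')+0=8+0=8
L[3]='b': occ=1, LF[3]=C('b')+1=8+1=9
L[4]='a': occ=2, LF[4]=C('a')+2=1+2=3
L[5]='a': occ=3, LF[5]=C('a')+3=1+3=4
L[6]='a': occ=4, LF[6]=C('a')+4=1+4=5
L[7]='b': occ=2, LF[7]=C('b')+2=8+2=10
L[8]='b': occ=3, LF[8]=C('b')+3=8+3=11
L[9]='$': occ=0, LF[9]=C('$')+0=0+0=0
L[10]='b': occ=4, LF[10]=C('b')+4=8+4=12
L[11]='b': occ=5, LF[11]=C('b')+5=8+5=13
L[12]='b': occ=6, LF[12]=C('b')+6=8+6=14
L[13]='b': occ=7, LF[13]=C('b')+7=8+7=15
L[14]='a': occ=5, LF[14]=C('a')+5=1+5=6
L[15]='b': occ=8, LF[15]=C('b')+8=8+8=16
L[16]='a': occ=6, LF[16]=C('a')+6=1+6=7

Answer: 1 2 8 9 3 4 5 10 11 0 12 13 14 15 6 16 7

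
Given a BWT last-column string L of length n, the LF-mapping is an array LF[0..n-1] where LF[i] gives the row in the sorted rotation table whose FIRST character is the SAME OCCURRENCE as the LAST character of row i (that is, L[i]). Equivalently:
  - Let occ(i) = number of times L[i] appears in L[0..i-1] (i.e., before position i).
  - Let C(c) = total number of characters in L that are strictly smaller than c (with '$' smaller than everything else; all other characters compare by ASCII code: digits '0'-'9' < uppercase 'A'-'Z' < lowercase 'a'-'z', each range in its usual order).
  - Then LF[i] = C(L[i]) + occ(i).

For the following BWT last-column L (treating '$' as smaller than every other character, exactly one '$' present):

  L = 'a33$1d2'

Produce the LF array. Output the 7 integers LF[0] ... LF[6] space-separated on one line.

Char counts: '$':1, '1':1, '2':1, '3':2, 'a':1, 'd':1
C (first-col start): C('$')=0, C('1')=1, C('2')=2, C('3')=3, C('a')=5, C('d')=6
L[0]='a': occ=0, LF[0]=C('a')+0=5+0=5
L[1]='3': occ=0, LF[1]=C('3')+0=3+0=3
L[2]='3': occ=1, LF[2]=C('3')+1=3+1=4
L[3]='$': occ=0, LF[3]=C('$')+0=0+0=0
L[4]='1': occ=0, LF[4]=C('1')+0=1+0=1
L[5]='d': occ=0, LF[5]=C('d')+0=6+0=6
L[6]='2': occ=0, LF[6]=C('2')+0=2+0=2

Answer: 5 3 4 0 1 6 2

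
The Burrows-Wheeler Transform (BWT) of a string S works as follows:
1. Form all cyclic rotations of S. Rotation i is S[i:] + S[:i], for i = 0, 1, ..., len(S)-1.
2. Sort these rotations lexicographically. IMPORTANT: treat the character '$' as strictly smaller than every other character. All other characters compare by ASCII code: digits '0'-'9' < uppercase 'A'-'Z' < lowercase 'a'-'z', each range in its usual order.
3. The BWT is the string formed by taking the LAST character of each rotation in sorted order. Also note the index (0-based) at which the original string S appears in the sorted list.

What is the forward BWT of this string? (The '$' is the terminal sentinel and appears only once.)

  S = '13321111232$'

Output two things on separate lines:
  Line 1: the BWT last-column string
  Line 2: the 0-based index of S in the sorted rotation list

All 12 rotations (rotation i = S[i:]+S[:i]):
  rot[0] = 13321111232$
  rot[1] = 3321111232$1
  rot[2] = 321111232$13
  rot[3] = 21111232$133
  rot[4] = 1111232$1332
  rot[5] = 111232$13321
  rot[6] = 11232$133211
  rot[7] = 1232$1332111
  rot[8] = 232$13321111
  rot[9] = 32$133211112
  rot[10] = 2$1332111123
  rot[11] = $13321111232
Sorted (with $ < everything):
  sorted[0] = $13321111232  (last char: '2')
  sorted[1] = 1111232$1332  (last char: '2')
  sorted[2] = 111232$13321  (last char: '1')
  sorted[3] = 11232$133211  (last char: '1')
  sorted[4] = 1232$1332111  (last char: '1')
  sorted[5] = 13321111232$  (last char: '$')
  sorted[6] = 2$1332111123  (last char: '3')
  sorted[7] = 21111232$133  (last char: '3')
  sorted[8] = 232$13321111  (last char: '1')
  sorted[9] = 32$133211112  (last char: '2')
  sorted[10] = 321111232$13  (last char: '3')
  sorted[11] = 3321111232$1  (last char: '1')
Last column: 22111$331231
Original string S is at sorted index 5

Answer: 22111$331231
5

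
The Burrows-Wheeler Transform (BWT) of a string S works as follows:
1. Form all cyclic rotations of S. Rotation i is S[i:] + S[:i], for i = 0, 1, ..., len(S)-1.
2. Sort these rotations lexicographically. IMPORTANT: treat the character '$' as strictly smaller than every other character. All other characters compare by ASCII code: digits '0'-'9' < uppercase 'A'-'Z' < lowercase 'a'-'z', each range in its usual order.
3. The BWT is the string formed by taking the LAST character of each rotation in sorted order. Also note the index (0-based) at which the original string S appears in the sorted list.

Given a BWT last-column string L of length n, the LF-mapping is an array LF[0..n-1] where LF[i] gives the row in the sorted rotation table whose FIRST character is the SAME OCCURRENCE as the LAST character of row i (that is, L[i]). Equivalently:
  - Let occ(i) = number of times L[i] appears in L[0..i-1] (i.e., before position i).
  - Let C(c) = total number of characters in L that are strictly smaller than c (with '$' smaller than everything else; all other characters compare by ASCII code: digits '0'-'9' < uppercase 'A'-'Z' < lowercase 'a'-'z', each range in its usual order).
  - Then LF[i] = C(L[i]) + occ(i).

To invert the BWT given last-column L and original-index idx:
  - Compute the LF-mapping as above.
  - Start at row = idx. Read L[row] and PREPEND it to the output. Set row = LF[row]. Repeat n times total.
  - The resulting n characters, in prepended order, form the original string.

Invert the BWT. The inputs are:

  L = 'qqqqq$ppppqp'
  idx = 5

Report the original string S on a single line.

LF mapping: 6 7 8 9 10 0 1 2 3 4 11 5
Walk LF starting at row 5, prepending L[row]:
  step 1: row=5, L[5]='$', prepend. Next row=LF[5]=0
  step 2: row=0, L[0]='q', prepend. Next row=LF[0]=6
  step 3: row=6, L[6]='p', prepend. Next row=LF[6]=1
  step 4: row=1, L[1]='q', prepend. Next row=LF[1]=7
  step 5: row=7, L[7]='p', prepend. Next row=LF[7]=2
  step 6: row=2, L[2]='q', prepend. Next row=LF[2]=8
  step 7: row=8, L[8]='p', prepend. Next row=LF[8]=3
  step 8: row=3, L[3]='q', prepend. Next row=LF[3]=9
  step 9: row=9, L[9]='p', prepend. Next row=LF[9]=4
  step 10: row=4, L[4]='q', prepend. Next row=LF[4]=10
  step 11: row=10, L[10]='q', prepend. Next row=LF[10]=11
  step 12: row=11, L[11]='p', prepend. Next row=LF[11]=5
Reversed output: pqqpqpqpqpq$

Answer: pqqpqpqpqpq$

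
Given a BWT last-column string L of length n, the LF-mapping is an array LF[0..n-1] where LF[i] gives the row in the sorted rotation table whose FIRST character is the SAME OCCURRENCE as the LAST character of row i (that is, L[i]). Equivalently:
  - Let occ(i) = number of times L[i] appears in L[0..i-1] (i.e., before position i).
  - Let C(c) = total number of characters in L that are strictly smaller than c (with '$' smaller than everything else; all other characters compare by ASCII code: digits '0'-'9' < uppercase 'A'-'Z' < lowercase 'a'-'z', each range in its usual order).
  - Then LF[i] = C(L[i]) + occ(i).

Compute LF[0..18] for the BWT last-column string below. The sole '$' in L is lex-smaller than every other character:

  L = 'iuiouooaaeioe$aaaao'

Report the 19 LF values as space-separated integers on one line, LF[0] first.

Answer: 9 17 10 12 18 13 14 1 2 7 11 15 8 0 3 4 5 6 16

Derivation:
Char counts: '$':1, 'a':6, 'e':2, 'i':3, 'o':5, 'u':2
C (first-col start): C('$')=0, C('a')=1, C('e')=7, C('i')=9, C('o')=12, C('u')=17
L[0]='i': occ=0, LF[0]=C('i')+0=9+0=9
L[1]='u': occ=0, LF[1]=C('u')+0=17+0=17
L[2]='i': occ=1, LF[2]=C('i')+1=9+1=10
L[3]='o': occ=0, LF[3]=C('o')+0=12+0=12
L[4]='u': occ=1, LF[4]=C('u')+1=17+1=18
L[5]='o': occ=1, LF[5]=C('o')+1=12+1=13
L[6]='o': occ=2, LF[6]=C('o')+2=12+2=14
L[7]='a': occ=0, LF[7]=C('a')+0=1+0=1
L[8]='a': occ=1, LF[8]=C('a')+1=1+1=2
L[9]='e': occ=0, LF[9]=C('e')+0=7+0=7
L[10]='i': occ=2, LF[10]=C('i')+2=9+2=11
L[11]='o': occ=3, LF[11]=C('o')+3=12+3=15
L[12]='e': occ=1, LF[12]=C('e')+1=7+1=8
L[13]='$': occ=0, LF[13]=C('$')+0=0+0=0
L[14]='a': occ=2, LF[14]=C('a')+2=1+2=3
L[15]='a': occ=3, LF[15]=C('a')+3=1+3=4
L[16]='a': occ=4, LF[16]=C('a')+4=1+4=5
L[17]='a': occ=5, LF[17]=C('a')+5=1+5=6
L[18]='o': occ=4, LF[18]=C('o')+4=12+4=16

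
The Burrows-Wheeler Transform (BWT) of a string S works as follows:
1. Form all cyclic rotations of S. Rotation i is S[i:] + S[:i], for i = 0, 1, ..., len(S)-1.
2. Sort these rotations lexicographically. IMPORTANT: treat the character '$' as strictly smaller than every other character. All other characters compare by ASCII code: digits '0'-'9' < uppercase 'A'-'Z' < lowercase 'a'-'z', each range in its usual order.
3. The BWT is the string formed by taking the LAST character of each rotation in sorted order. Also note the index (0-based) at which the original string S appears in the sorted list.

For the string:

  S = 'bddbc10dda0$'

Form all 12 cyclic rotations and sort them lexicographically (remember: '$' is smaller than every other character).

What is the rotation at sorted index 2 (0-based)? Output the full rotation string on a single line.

All 12 rotations (rotation i = S[i:]+S[:i]):
  rot[0] = bddbc10dda0$
  rot[1] = ddbc10dda0$b
  rot[2] = dbc10dda0$bd
  rot[3] = bc10dda0$bdd
  rot[4] = c10dda0$bddb
  rot[5] = 10dda0$bddbc
  rot[6] = 0dda0$bddbc1
  rot[7] = dda0$bddbc10
  rot[8] = da0$bddbc10d
  rot[9] = a0$bddbc10dd
  rot[10] = 0$bddbc10dda
  rot[11] = $bddbc10dda0
Sorted (with $ < everything):
  sorted[0] = $bddbc10dda0
  sorted[1] = 0$bddbc10dda
  sorted[2] = 0dda0$bddbc1
  sorted[3] = 10dda0$bddbc
  sorted[4] = a0$bddbc10dd
  sorted[5] = bc10dda0$bdd
  sorted[6] = bddbc10dda0$
  sorted[7] = c10dda0$bddb
  sorted[8] = da0$bddbc10d
  sorted[9] = dbc10dda0$bd
  sorted[10] = dda0$bddbc10
  sorted[11] = ddbc10dda0$b
sorted[2] = 0dda0$bddbc1

Answer: 0dda0$bddbc1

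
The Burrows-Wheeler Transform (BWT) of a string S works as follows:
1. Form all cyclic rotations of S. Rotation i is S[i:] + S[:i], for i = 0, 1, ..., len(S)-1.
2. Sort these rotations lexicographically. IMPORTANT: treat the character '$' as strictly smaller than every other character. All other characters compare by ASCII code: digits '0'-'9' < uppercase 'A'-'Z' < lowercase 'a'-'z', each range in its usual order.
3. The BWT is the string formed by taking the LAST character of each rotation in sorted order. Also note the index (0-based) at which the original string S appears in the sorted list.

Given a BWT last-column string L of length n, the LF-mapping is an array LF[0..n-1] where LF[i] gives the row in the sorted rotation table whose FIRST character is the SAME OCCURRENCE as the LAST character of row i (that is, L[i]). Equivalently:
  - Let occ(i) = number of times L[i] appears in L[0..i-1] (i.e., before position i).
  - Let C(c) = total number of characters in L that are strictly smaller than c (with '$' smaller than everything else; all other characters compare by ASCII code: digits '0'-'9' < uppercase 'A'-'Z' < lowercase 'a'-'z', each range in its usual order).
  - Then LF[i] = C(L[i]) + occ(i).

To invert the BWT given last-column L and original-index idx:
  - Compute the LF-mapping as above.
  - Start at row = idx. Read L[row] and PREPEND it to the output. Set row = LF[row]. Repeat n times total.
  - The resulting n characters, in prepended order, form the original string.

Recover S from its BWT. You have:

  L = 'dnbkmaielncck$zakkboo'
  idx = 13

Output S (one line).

LF mapping: 7 16 3 10 15 1 9 8 14 17 5 6 11 0 20 2 12 13 4 18 19
Walk LF starting at row 13, prepending L[row]:
  step 1: row=13, L[13]='$', prepend. Next row=LF[13]=0
  step 2: row=0, L[0]='d', prepend. Next row=LF[0]=7
  step 3: row=7, L[7]='e', prepend. Next row=LF[7]=8
  step 4: row=8, L[8]='l', prepend. Next row=LF[8]=14
  step 5: row=14, L[14]='z', prepend. Next row=LF[14]=20
  step 6: row=20, L[20]='o', prepend. Next row=LF[20]=19
  step 7: row=19, L[19]='o', prepend. Next row=LF[19]=18
  step 8: row=18, L[18]='b', prepend. Next row=LF[18]=4
  step 9: row=4, L[4]='m', prepend. Next row=LF[4]=15
  step 10: row=15, L[15]='a', prepend. Next row=LF[15]=2
  step 11: row=2, L[2]='b', prepend. Next row=LF[2]=3
  step 12: row=3, L[3]='k', prepend. Next row=LF[3]=10
  step 13: row=10, L[10]='c', prepend. Next row=LF[10]=5
  step 14: row=5, L[5]='a', prepend. Next row=LF[5]=1
  step 15: row=1, L[1]='n', prepend. Next row=LF[1]=16
  step 16: row=16, L[16]='k', prepend. Next row=LF[16]=12
  step 17: row=12, L[12]='k', prepend. Next row=LF[12]=11
  step 18: row=11, L[11]='c', prepend. Next row=LF[11]=6
  step 19: row=6, L[6]='i', prepend. Next row=LF[6]=9
  step 20: row=9, L[9]='n', prepend. Next row=LF[9]=17
  step 21: row=17, L[17]='k', prepend. Next row=LF[17]=13
Reversed output: knickknackbamboozled$

Answer: knickknackbamboozled$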